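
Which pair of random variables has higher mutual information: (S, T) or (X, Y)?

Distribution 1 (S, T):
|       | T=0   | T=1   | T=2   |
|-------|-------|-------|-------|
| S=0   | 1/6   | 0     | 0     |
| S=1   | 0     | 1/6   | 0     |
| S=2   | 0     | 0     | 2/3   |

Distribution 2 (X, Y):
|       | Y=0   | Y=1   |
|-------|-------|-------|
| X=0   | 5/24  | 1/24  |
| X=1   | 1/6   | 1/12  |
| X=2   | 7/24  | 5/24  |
Distribution 1 (S, T):
Marginal P(S) (row sums):
  P(S=0) = 1/6 + 0 + 0 = 1/6
  P(S=1) = 0 + 1/6 + 0 = 1/6
  P(S=2) = 0 + 0 + 2/3 = 2/3
Marginal P(T) (column sums):
  P(T=0) = 1/6 + 0 + 0 = 1/6
  P(T=1) = 0 + 1/6 + 0 = 1/6
  P(T=2) = 0 + 0 + 2/3 = 2/3

H(S) = -[(1/6)·log₂(1/6) + (1/6)·log₂(1/6) + (2/3)·log₂(2/3)]
  = 0.4308 + 0.4308 + 0.3900
  = 1.2516 bits
H(T) = -[(1/6)·log₂(1/6) + (1/6)·log₂(1/6) + (2/3)·log₂(2/3)]
  = 0.4308 + 0.4308 + 0.3900
  = 1.2516 bits
H(S,T) = -[(1/6)·log₂(1/6) + (1/6)·log₂(1/6) + (2/3)·log₂(2/3)]
  = 0.4308 + 0.4308 + 0.3900
  = 1.2516 bits

I(S;T) = H(S) + H(T) - H(S,T)
  = 1.2516 + 1.2516 - 1.2516
  = 1.2516 bits

Distribution 2 (X, Y):
Marginal P(X) (row sums):
  P(X=0) = 5/24 + 1/24 = 1/4
  P(X=1) = 1/6 + 1/12 = 1/4
  P(X=2) = 7/24 + 5/24 = 1/2
Marginal P(Y) (column sums):
  P(Y=0) = 5/24 + 1/6 + 7/24 = 2/3
  P(Y=1) = 1/24 + 1/12 + 5/24 = 1/3

H(X) = -[(1/4)·log₂(1/4) + (1/4)·log₂(1/4) + (1/2)·log₂(1/2)]
  = 0.5000 + 0.5000 + 0.5000
  = 1.5000 bits
H(Y) = -[(2/3)·log₂(2/3) + (1/3)·log₂(1/3)]
  = 0.3900 + 0.5283
  = 0.9183 bits
H(X,Y) = -[(5/24)·log₂(5/24) + (1/24)·log₂(1/24) + (1/6)·log₂(1/6) + (1/12)·log₂(1/12) + (7/24)·log₂(7/24) + (5/24)·log₂(5/24)]
  = 0.4715 + 0.1910 + 0.4308 + 0.2987 + 0.5185 + 0.4715
  = 2.3820 bits

I(X;Y) = H(X) + H(Y) - H(X,Y)
  = 1.5000 + 0.9183 - 2.3820
  = 0.0363 bits

I(S;T) = 1.2516 bits > I(X;Y) = 0.0363 bits, so (S, T) has the higher mutual information (stronger dependence).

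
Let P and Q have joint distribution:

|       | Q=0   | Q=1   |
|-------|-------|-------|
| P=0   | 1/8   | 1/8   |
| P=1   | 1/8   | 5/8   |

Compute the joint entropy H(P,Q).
H(P,Q) = -Σ P(P,Q) log₂ P(P,Q), summed over the non-zero cells:
H(P,Q) = -[(1/8)·log₂(1/8) + (1/8)·log₂(1/8) + (1/8)·log₂(1/8) + (5/8)·log₂(5/8)]
  = 0.3750 + 0.3750 + 0.3750 + 0.4238
  = 1.5488 bits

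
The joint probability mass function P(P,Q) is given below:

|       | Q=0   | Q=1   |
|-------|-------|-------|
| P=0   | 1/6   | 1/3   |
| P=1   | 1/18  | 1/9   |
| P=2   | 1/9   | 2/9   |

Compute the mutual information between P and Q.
Marginal P(P) (row sums):
  P(P=0) = 1/6 + 1/3 = 1/2
  P(P=1) = 1/18 + 1/9 = 1/6
  P(P=2) = 1/9 + 2/9 = 1/3
Marginal P(Q) (column sums):
  P(Q=0) = 1/6 + 1/18 + 1/9 = 1/3
  P(Q=1) = 1/3 + 1/9 + 2/9 = 2/3

H(P) = -[(1/2)·log₂(1/2) + (1/6)·log₂(1/6) + (1/3)·log₂(1/3)]
  = 0.5000 + 0.4308 + 0.5283
  = 1.4591 bits
H(Q) = -[(1/3)·log₂(1/3) + (2/3)·log₂(2/3)]
  = 0.5283 + 0.3900
  = 0.9183 bits
H(P,Q) = -[(1/6)·log₂(1/6) + (1/3)·log₂(1/3) + (1/18)·log₂(1/18) + (1/9)·log₂(1/9) + (1/9)·log₂(1/9) + (2/9)·log₂(2/9)]
  = 0.4308 + 0.5283 + 0.2317 + 0.3522 + 0.3522 + 0.4822
  = 2.3774 bits

I(P;Q) = H(P) + H(Q) - H(P,Q)
  = 1.4591 + 0.9183 - 2.3774
  = 0.0000 bits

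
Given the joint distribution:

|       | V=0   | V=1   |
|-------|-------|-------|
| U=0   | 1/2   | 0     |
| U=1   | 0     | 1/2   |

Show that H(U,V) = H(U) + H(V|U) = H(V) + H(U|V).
Marginal P(U) (row sums):
  P(U=0) = 1/2 + 0 = 1/2
  P(U=1) = 0 + 1/2 = 1/2
Marginal P(V) (column sums):
  P(V=0) = 1/2 + 0 = 1/2
  P(V=1) = 0 + 1/2 = 1/2

Decomposition 1: H(U) + H(V|U)
H(U) = -[(1/2)·log₂(1/2) + (1/2)·log₂(1/2)]
  = 0.5000 + 0.5000
  = 1.0000 bits
H(V|U) = -Σ P(U,V)·log₂ P(V|U), where P(V|U) = P(U,V) / P(U)
  (cells with P(U,V) = 0 contribute 0)
  (U=0,V=0): P(V|U) = (1/2)/(1/2) = 1;  -(1/2)·log₂(1) = 0.0000
  (U=1,V=1): P(V|U) = (1/2)/(1/2) = 1;  -(1/2)·log₂(1) = 0.0000
H(V|U) = 0.0000 + 0.0000
  = 0.0000 bits
H(U) + H(V|U) = 1.0000 + 0.0000 = 1.0000 bits

Decomposition 2: H(V) + H(U|V)
H(V) = -[(1/2)·log₂(1/2) + (1/2)·log₂(1/2)]
  = 0.5000 + 0.5000
  = 1.0000 bits
H(U|V) = -Σ P(U,V)·log₂ P(U|V), where P(U|V) = P(U,V) / P(V)
  (cells with P(U,V) = 0 contribute 0)
  (U=0,V=0): P(U|V) = (1/2)/(1/2) = 1;  -(1/2)·log₂(1) = 0.0000
  (U=1,V=1): P(U|V) = (1/2)/(1/2) = 1;  -(1/2)·log₂(1) = 0.0000
H(U|V) = 0.0000 + 0.0000
  = 0.0000 bits
H(V) + H(U|V) = 1.0000 + 0.0000 = 1.0000 bits

Direct computation of the joint entropy:
H(U,V) = -[(1/2)·log₂(1/2) + (1/2)·log₂(1/2)]
  = 0.5000 + 0.5000
  = 1.0000 bits

All three agree: H(U,V) = 1.0000 bits ✓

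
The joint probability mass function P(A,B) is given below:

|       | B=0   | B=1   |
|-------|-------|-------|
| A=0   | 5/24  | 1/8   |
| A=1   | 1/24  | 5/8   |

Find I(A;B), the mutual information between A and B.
Marginal P(A) (row sums):
  P(A=0) = 5/24 + 1/8 = 1/3
  P(A=1) = 1/24 + 5/8 = 2/3
Marginal P(B) (column sums):
  P(B=0) = 5/24 + 1/24 = 1/4
  P(B=1) = 1/8 + 5/8 = 3/4

H(A) = -[(1/3)·log₂(1/3) + (2/3)·log₂(2/3)]
  = 0.5283 + 0.3900
  = 0.9183 bits
H(B) = -[(1/4)·log₂(1/4) + (3/4)·log₂(3/4)]
  = 0.5000 + 0.3113
  = 0.8113 bits
H(A,B) = -[(5/24)·log₂(5/24) + (1/8)·log₂(1/8) + (1/24)·log₂(1/24) + (5/8)·log₂(5/8)]
  = 0.4715 + 0.3750 + 0.1910 + 0.4238
  = 1.4613 bits

I(A;B) = H(A) + H(B) - H(A,B)
  = 0.9183 + 0.8113 - 1.4613
  = 0.2683 bits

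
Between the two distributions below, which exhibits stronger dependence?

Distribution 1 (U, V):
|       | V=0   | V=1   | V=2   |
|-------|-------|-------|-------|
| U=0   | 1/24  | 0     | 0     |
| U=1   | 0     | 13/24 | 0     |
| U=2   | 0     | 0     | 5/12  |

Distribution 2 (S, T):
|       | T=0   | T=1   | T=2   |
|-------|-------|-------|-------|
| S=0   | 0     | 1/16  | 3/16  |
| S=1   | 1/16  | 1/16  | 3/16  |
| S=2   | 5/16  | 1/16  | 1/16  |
Distribution 1 (U, V):
Marginal P(U) (row sums):
  P(U=0) = 1/24 + 0 + 0 = 1/24
  P(U=1) = 0 + 13/24 + 0 = 13/24
  P(U=2) = 0 + 0 + 5/12 = 5/12
Marginal P(V) (column sums):
  P(V=0) = 1/24 + 0 + 0 = 1/24
  P(V=1) = 0 + 13/24 + 0 = 13/24
  P(V=2) = 0 + 0 + 5/12 = 5/12

H(U) = -[(1/24)·log₂(1/24) + (13/24)·log₂(13/24) + (5/12)·log₂(5/12)]
  = 0.1910 + 0.4791 + 0.5263
  = 1.1964 bits
H(V) = -[(1/24)·log₂(1/24) + (13/24)·log₂(13/24) + (5/12)·log₂(5/12)]
  = 0.1910 + 0.4791 + 0.5263
  = 1.1964 bits
H(U,V) = -[(1/24)·log₂(1/24) + (13/24)·log₂(13/24) + (5/12)·log₂(5/12)]
  = 0.1910 + 0.4791 + 0.5263
  = 1.1964 bits

I(U;V) = H(U) + H(V) - H(U,V)
  = 1.1964 + 1.1964 - 1.1964
  = 1.1964 bits

Distribution 2 (S, T):
Marginal P(S) (row sums):
  P(S=0) = 0 + 1/16 + 3/16 = 1/4
  P(S=1) = 1/16 + 1/16 + 3/16 = 5/16
  P(S=2) = 5/16 + 1/16 + 1/16 = 7/16
Marginal P(T) (column sums):
  P(T=0) = 0 + 1/16 + 5/16 = 3/8
  P(T=1) = 1/16 + 1/16 + 1/16 = 3/16
  P(T=2) = 3/16 + 3/16 + 1/16 = 7/16

H(S) = -[(1/4)·log₂(1/4) + (5/16)·log₂(5/16) + (7/16)·log₂(7/16)]
  = 0.5000 + 0.5244 + 0.5218
  = 1.5462 bits
H(T) = -[(3/8)·log₂(3/8) + (3/16)·log₂(3/16) + (7/16)·log₂(7/16)]
  = 0.5306 + 0.4528 + 0.5218
  = 1.5052 bits
H(S,T) = -[(1/16)·log₂(1/16) + (3/16)·log₂(3/16) + (1/16)·log₂(1/16) + (1/16)·log₂(1/16) + (3/16)·log₂(3/16) + (5/16)·log₂(5/16) + (1/16)·log₂(1/16) + (1/16)·log₂(1/16)]
  = 0.2500 + 0.4528 + 0.2500 + 0.2500 + 0.4528 + 0.5244 + 0.2500 + 0.2500
  = 2.6800 bits

I(S;T) = H(S) + H(T) - H(S,T)
  = 1.5462 + 1.5052 - 2.6800
  = 0.3714 bits

I(U;V) = 1.1964 bits > I(S;T) = 0.3714 bits, so (U, V) has the higher mutual information (stronger dependence).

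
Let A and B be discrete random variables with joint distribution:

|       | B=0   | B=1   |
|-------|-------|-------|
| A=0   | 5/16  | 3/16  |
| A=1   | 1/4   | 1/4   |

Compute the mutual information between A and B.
Marginal P(A) (row sums):
  P(A=0) = 5/16 + 3/16 = 1/2
  P(A=1) = 1/4 + 1/4 = 1/2
Marginal P(B) (column sums):
  P(B=0) = 5/16 + 1/4 = 9/16
  P(B=1) = 3/16 + 1/4 = 7/16

H(A) = -[(1/2)·log₂(1/2) + (1/2)·log₂(1/2)]
  = 0.5000 + 0.5000
  = 1.0000 bits
H(B) = -[(9/16)·log₂(9/16) + (7/16)·log₂(7/16)]
  = 0.4669 + 0.5218
  = 0.9887 bits
H(A,B) = -[(5/16)·log₂(5/16) + (3/16)·log₂(3/16) + (1/4)·log₂(1/4) + (1/4)·log₂(1/4)]
  = 0.5244 + 0.4528 + 0.5000 + 0.5000
  = 1.9772 bits

I(A;B) = H(A) + H(B) - H(A,B)
  = 1.0000 + 0.9887 - 1.9772
  = 0.0115 bits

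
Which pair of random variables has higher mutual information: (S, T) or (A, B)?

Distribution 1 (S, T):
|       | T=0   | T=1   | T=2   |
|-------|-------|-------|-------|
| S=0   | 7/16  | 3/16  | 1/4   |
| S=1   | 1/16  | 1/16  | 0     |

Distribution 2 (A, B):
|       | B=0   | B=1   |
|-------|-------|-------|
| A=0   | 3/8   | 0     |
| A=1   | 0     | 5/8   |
Distribution 1 (S, T):
Marginal P(S) (row sums):
  P(S=0) = 7/16 + 3/16 + 1/4 = 7/8
  P(S=1) = 1/16 + 1/16 + 0 = 1/8
Marginal P(T) (column sums):
  P(T=0) = 7/16 + 1/16 = 1/2
  P(T=1) = 3/16 + 1/16 = 1/4
  P(T=2) = 1/4 + 0 = 1/4

H(S) = -[(7/8)·log₂(7/8) + (1/8)·log₂(1/8)]
  = 0.1686 + 0.3750
  = 0.5436 bits
H(T) = -[(1/2)·log₂(1/2) + (1/4)·log₂(1/4) + (1/4)·log₂(1/4)]
  = 0.5000 + 0.5000 + 0.5000
  = 1.5000 bits
H(S,T) = -[(7/16)·log₂(7/16) + (3/16)·log₂(3/16) + (1/4)·log₂(1/4) + (1/16)·log₂(1/16) + (1/16)·log₂(1/16)]
  = 0.5218 + 0.4528 + 0.5000 + 0.2500 + 0.2500
  = 1.9746 bits

I(S;T) = H(S) + H(T) - H(S,T)
  = 0.5436 + 1.5000 - 1.9746
  = 0.0690 bits

Distribution 2 (A, B):
Marginal P(A) (row sums):
  P(A=0) = 3/8 + 0 = 3/8
  P(A=1) = 0 + 5/8 = 5/8
Marginal P(B) (column sums):
  P(B=0) = 3/8 + 0 = 3/8
  P(B=1) = 0 + 5/8 = 5/8

H(A) = -[(3/8)·log₂(3/8) + (5/8)·log₂(5/8)]
  = 0.5306 + 0.4238
  = 0.9544 bits
H(B) = -[(3/8)·log₂(3/8) + (5/8)·log₂(5/8)]
  = 0.5306 + 0.4238
  = 0.9544 bits
H(A,B) = -[(3/8)·log₂(3/8) + (5/8)·log₂(5/8)]
  = 0.5306 + 0.4238
  = 0.9544 bits

I(A;B) = H(A) + H(B) - H(A,B)
  = 0.9544 + 0.9544 - 0.9544
  = 0.9544 bits

I(A;B) = 0.9544 bits > I(S;T) = 0.0690 bits, so (A, B) has the higher mutual information (stronger dependence).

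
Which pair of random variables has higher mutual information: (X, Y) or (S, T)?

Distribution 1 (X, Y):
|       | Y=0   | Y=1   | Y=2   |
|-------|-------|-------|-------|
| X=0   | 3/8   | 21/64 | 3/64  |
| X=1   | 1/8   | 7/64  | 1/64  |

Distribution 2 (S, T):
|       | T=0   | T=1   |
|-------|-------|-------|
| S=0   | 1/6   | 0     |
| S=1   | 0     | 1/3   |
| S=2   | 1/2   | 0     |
Distribution 1 (X, Y):
Marginal P(X) (row sums):
  P(X=0) = 3/8 + 21/64 + 3/64 = 3/4
  P(X=1) = 1/8 + 7/64 + 1/64 = 1/4
Marginal P(Y) (column sums):
  P(Y=0) = 3/8 + 1/8 = 1/2
  P(Y=1) = 21/64 + 7/64 = 7/16
  P(Y=2) = 3/64 + 1/64 = 1/16

H(X) = -[(3/4)·log₂(3/4) + (1/4)·log₂(1/4)]
  = 0.3113 + 0.5000
  = 0.8113 bits
H(Y) = -[(1/2)·log₂(1/2) + (7/16)·log₂(7/16) + (1/16)·log₂(1/16)]
  = 0.5000 + 0.5218 + 0.2500
  = 1.2718 bits
H(X,Y) = -[(3/8)·log₂(3/8) + (21/64)·log₂(21/64) + (3/64)·log₂(3/64) + (1/8)·log₂(1/8) + (7/64)·log₂(7/64) + (1/64)·log₂(1/64)]
  = 0.5306 + 0.5275 + 0.2070 + 0.3750 + 0.3492 + 0.0938
  = 2.0831 bits

I(X;Y) = H(X) + H(Y) - H(X,Y)
  = 0.8113 + 1.2718 - 2.0831
  = 0.0000 bits

Distribution 2 (S, T):
Marginal P(S) (row sums):
  P(S=0) = 1/6 + 0 = 1/6
  P(S=1) = 0 + 1/3 = 1/3
  P(S=2) = 1/2 + 0 = 1/2
Marginal P(T) (column sums):
  P(T=0) = 1/6 + 0 + 1/2 = 2/3
  P(T=1) = 0 + 1/3 + 0 = 1/3

H(S) = -[(1/6)·log₂(1/6) + (1/3)·log₂(1/3) + (1/2)·log₂(1/2)]
  = 0.4308 + 0.5283 + 0.5000
  = 1.4591 bits
H(T) = -[(2/3)·log₂(2/3) + (1/3)·log₂(1/3)]
  = 0.3900 + 0.5283
  = 0.9183 bits
H(S,T) = -[(1/6)·log₂(1/6) + (1/3)·log₂(1/3) + (1/2)·log₂(1/2)]
  = 0.4308 + 0.5283 + 0.5000
  = 1.4591 bits

I(S;T) = H(S) + H(T) - H(S,T)
  = 1.4591 + 0.9183 - 1.4591
  = 0.9183 bits

I(S;T) = 0.9183 bits > I(X;Y) = 0.0000 bits, so (S, T) has the higher mutual information (stronger dependence).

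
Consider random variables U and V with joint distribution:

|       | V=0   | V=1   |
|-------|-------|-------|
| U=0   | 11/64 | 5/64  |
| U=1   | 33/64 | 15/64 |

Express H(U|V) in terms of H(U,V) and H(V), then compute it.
H(U|V) = H(U,V) - H(V)

Marginal P(V) (column sums):
  P(V=0) = 11/64 + 33/64 = 11/16
  P(V=1) = 5/64 + 15/64 = 5/16

H(U,V) = -[(11/64)·log₂(11/64) + (5/64)·log₂(5/64) + (33/64)·log₂(33/64) + (15/64)·log₂(15/64)]
  = 0.4367 + 0.2873 + 0.4927 + 0.4906
  = 1.7073 bits
H(V) = -[(11/16)·log₂(11/16) + (5/16)·log₂(5/16)]
  = 0.3716 + 0.5244
  = 0.8960 bits

H(U|V) = 1.7073 - 0.8960 = 0.8113 bits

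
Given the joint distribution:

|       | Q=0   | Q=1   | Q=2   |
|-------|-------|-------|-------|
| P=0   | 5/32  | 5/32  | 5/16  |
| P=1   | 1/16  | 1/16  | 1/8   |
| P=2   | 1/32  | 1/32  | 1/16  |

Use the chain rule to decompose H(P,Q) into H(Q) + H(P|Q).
By the chain rule: H(P,Q) = H(Q) + H(P|Q)

Marginal P(Q) (column sums):
  P(Q=0) = 5/32 + 1/16 + 1/32 = 1/4
  P(Q=1) = 5/32 + 1/16 + 1/32 = 1/4
  P(Q=2) = 5/16 + 1/8 + 1/16 = 1/2
H(Q) = -[(1/4)·log₂(1/4) + (1/4)·log₂(1/4) + (1/2)·log₂(1/2)]
  = 0.5000 + 0.5000 + 0.5000
  = 1.5000 bits
H(P|Q) = -Σ P(P,Q)·log₂ P(P|Q), where P(P|Q) = P(P,Q) / P(Q)
  (P=0,Q=0): P(P|Q) = (5/32)/(1/4) = 5/8;  -(5/32)·log₂(5/8) = 0.1059
  (P=0,Q=1): P(P|Q) = (5/32)/(1/4) = 5/8;  -(5/32)·log₂(5/8) = 0.1059
  (P=0,Q=2): P(P|Q) = (5/16)/(1/2) = 5/8;  -(5/16)·log₂(5/8) = 0.2119
  (P=1,Q=0): P(P|Q) = (1/16)/(1/4) = 1/4;  -(1/16)·log₂(1/4) = 0.1250
  (P=1,Q=1): P(P|Q) = (1/16)/(1/4) = 1/4;  -(1/16)·log₂(1/4) = 0.1250
  (P=1,Q=2): P(P|Q) = (1/8)/(1/2) = 1/4;  -(1/8)·log₂(1/4) = 0.2500
  (P=2,Q=0): P(P|Q) = (1/32)/(1/4) = 1/8;  -(1/32)·log₂(1/8) = 0.0938
  (P=2,Q=1): P(P|Q) = (1/32)/(1/4) = 1/8;  -(1/32)·log₂(1/8) = 0.0938
  (P=2,Q=2): P(P|Q) = (1/16)/(1/2) = 1/8;  -(1/16)·log₂(1/8) = 0.1875
H(P|Q) = 0.1059 + 0.1059 + 0.2119 + 0.1250 + 0.1250 + 0.2500 + 0.0938 + 0.0938 + 0.1875
  = 1.2988 bits

H(P,Q) = H(Q) + H(P|Q) = 1.5000 + 1.2988 = 2.7988 bits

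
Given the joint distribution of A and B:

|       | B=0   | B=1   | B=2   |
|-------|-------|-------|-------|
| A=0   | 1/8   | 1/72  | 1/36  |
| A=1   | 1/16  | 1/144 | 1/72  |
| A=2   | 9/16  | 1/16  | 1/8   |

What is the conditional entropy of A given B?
Marginal P(B) (column sums):
  P(B=0) = 1/8 + 1/16 + 9/16 = 3/4
  P(B=1) = 1/72 + 1/144 + 1/16 = 1/12
  P(B=2) = 1/36 + 1/72 + 1/8 = 1/6

H(A|B) = -Σ P(A,B)·log₂ P(A|B), where P(A|B) = P(A,B) / P(B)
  (A=0,B=0): P(A|B) = (1/8)/(3/4) = 1/6;  -(1/8)·log₂(1/6) = 0.3231
  (A=0,B=1): P(A|B) = (1/72)/(1/12) = 1/6;  -(1/72)·log₂(1/6) = 0.0359
  (A=0,B=2): P(A|B) = (1/36)/(1/6) = 1/6;  -(1/36)·log₂(1/6) = 0.0718
  (A=1,B=0): P(A|B) = (1/16)/(3/4) = 1/12;  -(1/16)·log₂(1/12) = 0.2241
  (A=1,B=1): P(A|B) = (1/144)/(1/12) = 1/12;  -(1/144)·log₂(1/12) = 0.0249
  (A=1,B=2): P(A|B) = (1/72)/(1/6) = 1/12;  -(1/72)·log₂(1/12) = 0.0498
  (A=2,B=0): P(A|B) = (9/16)/(3/4) = 3/4;  -(9/16)·log₂(3/4) = 0.2335
  (A=2,B=1): P(A|B) = (1/16)/(1/12) = 3/4;  -(1/16)·log₂(3/4) = 0.0259
  (A=2,B=2): P(A|B) = (1/8)/(1/6) = 3/4;  -(1/8)·log₂(3/4) = 0.0519
H(A|B) = 0.3231 + 0.0359 + 0.0718 + 0.2241 + 0.0249 + 0.0498 + 0.2335 + 0.0259 + 0.0519
  = 1.0409 bits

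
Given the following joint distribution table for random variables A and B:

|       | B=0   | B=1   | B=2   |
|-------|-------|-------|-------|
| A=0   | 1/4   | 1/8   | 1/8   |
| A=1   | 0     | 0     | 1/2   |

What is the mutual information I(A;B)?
Marginal P(A) (row sums):
  P(A=0) = 1/4 + 1/8 + 1/8 = 1/2
  P(A=1) = 0 + 0 + 1/2 = 1/2
Marginal P(B) (column sums):
  P(B=0) = 1/4 + 0 = 1/4
  P(B=1) = 1/8 + 0 = 1/8
  P(B=2) = 1/8 + 1/2 = 5/8

H(A) = -[(1/2)·log₂(1/2) + (1/2)·log₂(1/2)]
  = 0.5000 + 0.5000
  = 1.0000 bits
H(B) = -[(1/4)·log₂(1/4) + (1/8)·log₂(1/8) + (5/8)·log₂(5/8)]
  = 0.5000 + 0.3750 + 0.4238
  = 1.2988 bits
H(A,B) = -[(1/4)·log₂(1/4) + (1/8)·log₂(1/8) + (1/8)·log₂(1/8) + (1/2)·log₂(1/2)]
  = 0.5000 + 0.3750 + 0.3750 + 0.5000
  = 1.7500 bits

I(A;B) = H(A) + H(B) - H(A,B)
  = 1.0000 + 1.2988 - 1.7500
  = 0.5488 bits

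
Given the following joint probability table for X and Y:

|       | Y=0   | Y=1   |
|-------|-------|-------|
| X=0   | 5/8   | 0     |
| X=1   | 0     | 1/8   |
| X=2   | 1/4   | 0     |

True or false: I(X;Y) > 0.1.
Marginal P(X) (row sums):
  P(X=0) = 5/8 + 0 = 5/8
  P(X=1) = 0 + 1/8 = 1/8
  P(X=2) = 1/4 + 0 = 1/4
Marginal P(Y) (column sums):
  P(Y=0) = 5/8 + 0 + 1/4 = 7/8
  P(Y=1) = 0 + 1/8 + 0 = 1/8

H(X) = -[(5/8)·log₂(5/8) + (1/8)·log₂(1/8) + (1/4)·log₂(1/4)]
  = 0.4238 + 0.3750 + 0.5000
  = 1.2988 bits
H(Y) = -[(7/8)·log₂(7/8) + (1/8)·log₂(1/8)]
  = 0.1686 + 0.3750
  = 0.5436 bits
H(X,Y) = -[(5/8)·log₂(5/8) + (1/8)·log₂(1/8) + (1/4)·log₂(1/4)]
  = 0.4238 + 0.3750 + 0.5000
  = 1.2988 bits

I(X;Y) = H(X) + H(Y) - H(X,Y)
  = 1.2988 + 0.5436 - 1.2988
  = 0.5436 bits

True. I(X;Y) = 0.5436 bits, which is > 0.1 bits.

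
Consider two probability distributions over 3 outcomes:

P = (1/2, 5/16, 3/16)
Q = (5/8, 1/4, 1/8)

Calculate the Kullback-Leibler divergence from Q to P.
D(P||Q) = Σ P(i) log₂(P(i)/Q(i))
  i=0: (1/2) × log₂((1/2)/(5/8)) = (1/2) × log₂(4/5) = -0.1610
  i=1: (5/16) × log₂((5/16)/(1/4)) = (5/16) × log₂(5/4) = 0.1006
  i=2: (3/16) × log₂((3/16)/(1/8)) = (3/16) × log₂(3/2) = 0.1097
D(P||Q) = -0.1610 + 0.1006 + 0.1097
  = 0.0493 bits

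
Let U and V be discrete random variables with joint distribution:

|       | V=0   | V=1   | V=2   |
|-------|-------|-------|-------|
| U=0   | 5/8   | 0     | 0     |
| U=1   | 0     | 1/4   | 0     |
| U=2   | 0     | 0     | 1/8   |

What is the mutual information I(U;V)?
Marginal P(U) (row sums):
  P(U=0) = 5/8 + 0 + 0 = 5/8
  P(U=1) = 0 + 1/4 + 0 = 1/4
  P(U=2) = 0 + 0 + 1/8 = 1/8
Marginal P(V) (column sums):
  P(V=0) = 5/8 + 0 + 0 = 5/8
  P(V=1) = 0 + 1/4 + 0 = 1/4
  P(V=2) = 0 + 0 + 1/8 = 1/8

H(U) = -[(5/8)·log₂(5/8) + (1/4)·log₂(1/4) + (1/8)·log₂(1/8)]
  = 0.4238 + 0.5000 + 0.3750
  = 1.2988 bits
H(V) = -[(5/8)·log₂(5/8) + (1/4)·log₂(1/4) + (1/8)·log₂(1/8)]
  = 0.4238 + 0.5000 + 0.3750
  = 1.2988 bits
H(U,V) = -[(5/8)·log₂(5/8) + (1/4)·log₂(1/4) + (1/8)·log₂(1/8)]
  = 0.4238 + 0.5000 + 0.3750
  = 1.2988 bits

I(U;V) = H(U) + H(V) - H(U,V)
  = 1.2988 + 1.2988 - 1.2988
  = 1.2988 bits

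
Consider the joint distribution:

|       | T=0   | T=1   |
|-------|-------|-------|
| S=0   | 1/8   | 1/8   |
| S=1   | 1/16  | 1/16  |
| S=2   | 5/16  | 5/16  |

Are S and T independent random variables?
Marginal P(S) (row sums):
  P(S=0) = 1/8 + 1/8 = 1/4
  P(S=1) = 1/16 + 1/16 = 1/8
  P(S=2) = 5/16 + 5/16 = 5/8
Marginal P(T) (column sums):
  P(T=0) = 1/8 + 1/16 + 5/16 = 1/2
  P(T=1) = 1/8 + 1/16 + 5/16 = 1/2

S and T are independent iff P(S=i,T=j) = P(S=i)·P(T=j) for every cell.
  P(S=0)·P(T=0) = 1/4 × 1/2 = 1/8 = P(S=0,T=0) ✓
  P(S=0)·P(T=1) = 1/4 × 1/2 = 1/8 = P(S=0,T=1) ✓
  P(S=1)·P(T=0) = 1/8 × 1/2 = 1/16 = P(S=1,T=0) ✓
  P(S=1)·P(T=1) = 1/8 × 1/2 = 1/16 = P(S=1,T=1) ✓
  P(S=2)·P(T=0) = 5/8 × 1/2 = 5/16 = P(S=2,T=0) ✓
  P(S=2)·P(T=1) = 5/8 × 1/2 = 5/16 = P(S=2,T=1) ✓

Yes, S and T are independent: every cell factors, so I(S;T) = 0 bits.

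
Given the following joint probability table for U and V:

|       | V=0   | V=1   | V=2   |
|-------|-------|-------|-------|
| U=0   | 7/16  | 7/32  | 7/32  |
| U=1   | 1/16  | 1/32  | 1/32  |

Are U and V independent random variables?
Marginal P(U) (row sums):
  P(U=0) = 7/16 + 7/32 + 7/32 = 7/8
  P(U=1) = 1/16 + 1/32 + 1/32 = 1/8
Marginal P(V) (column sums):
  P(V=0) = 7/16 + 1/16 = 1/2
  P(V=1) = 7/32 + 1/32 = 1/4
  P(V=2) = 7/32 + 1/32 = 1/4

U and V are independent iff P(U=i,V=j) = P(U=i)·P(V=j) for every cell.
  P(U=0)·P(V=0) = 7/8 × 1/2 = 7/16 = P(U=0,V=0) ✓
  P(U=0)·P(V=1) = 7/8 × 1/4 = 7/32 = P(U=0,V=1) ✓
  P(U=0)·P(V=2) = 7/8 × 1/4 = 7/32 = P(U=0,V=2) ✓
  P(U=1)·P(V=0) = 1/8 × 1/2 = 1/16 = P(U=1,V=0) ✓
  P(U=1)·P(V=1) = 1/8 × 1/4 = 1/32 = P(U=1,V=1) ✓
  P(U=1)·P(V=2) = 1/8 × 1/4 = 1/32 = P(U=1,V=2) ✓

Yes, U and V are independent: every cell factors, so I(U;V) = 0 bits.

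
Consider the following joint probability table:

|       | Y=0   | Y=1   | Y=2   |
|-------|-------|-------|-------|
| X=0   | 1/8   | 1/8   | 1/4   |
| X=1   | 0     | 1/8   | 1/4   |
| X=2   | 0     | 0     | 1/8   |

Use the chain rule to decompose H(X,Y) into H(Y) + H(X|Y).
By the chain rule: H(X,Y) = H(Y) + H(X|Y)

Marginal P(Y) (column sums):
  P(Y=0) = 1/8 + 0 + 0 = 1/8
  P(Y=1) = 1/8 + 1/8 + 0 = 1/4
  P(Y=2) = 1/4 + 1/4 + 1/8 = 5/8
H(Y) = -[(1/8)·log₂(1/8) + (1/4)·log₂(1/4) + (5/8)·log₂(5/8)]
  = 0.3750 + 0.5000 + 0.4238
  = 1.2988 bits
H(X|Y) = -Σ P(X,Y)·log₂ P(X|Y), where P(X|Y) = P(X,Y) / P(Y)
  (cells with P(X,Y) = 0 contribute 0)
  (X=0,Y=0): P(X|Y) = (1/8)/(1/8) = 1;  -(1/8)·log₂(1) = 0.0000
  (X=0,Y=1): P(X|Y) = (1/8)/(1/4) = 1/2;  -(1/8)·log₂(1/2) = 0.1250
  (X=0,Y=2): P(X|Y) = (1/4)/(5/8) = 2/5;  -(1/4)·log₂(2/5) = 0.3305
  (X=1,Y=1): P(X|Y) = (1/8)/(1/4) = 1/2;  -(1/8)·log₂(1/2) = 0.1250
  (X=1,Y=2): P(X|Y) = (1/4)/(5/8) = 2/5;  -(1/4)·log₂(2/5) = 0.3305
  (X=2,Y=2): P(X|Y) = (1/8)/(5/8) = 1/5;  -(1/8)·log₂(1/5) = 0.2902
H(X|Y) = 0.0000 + 0.1250 + 0.3305 + 0.1250 + 0.3305 + 0.2902
  = 1.2012 bits

H(X,Y) = H(Y) + H(X|Y) = 1.2988 + 1.2012 = 2.5000 bits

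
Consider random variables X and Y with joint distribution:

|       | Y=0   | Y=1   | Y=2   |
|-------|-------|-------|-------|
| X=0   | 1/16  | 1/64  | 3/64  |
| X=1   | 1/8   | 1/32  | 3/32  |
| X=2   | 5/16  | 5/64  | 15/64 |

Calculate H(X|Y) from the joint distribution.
Marginal P(Y) (column sums):
  P(Y=0) = 1/16 + 1/8 + 5/16 = 1/2
  P(Y=1) = 1/64 + 1/32 + 5/64 = 1/8
  P(Y=2) = 3/64 + 3/32 + 15/64 = 3/8

H(X|Y) = -Σ P(X,Y)·log₂ P(X|Y), where P(X|Y) = P(X,Y) / P(Y)
  (X=0,Y=0): P(X|Y) = (1/16)/(1/2) = 1/8;  -(1/16)·log₂(1/8) = 0.1875
  (X=0,Y=1): P(X|Y) = (1/64)/(1/8) = 1/8;  -(1/64)·log₂(1/8) = 0.0469
  (X=0,Y=2): P(X|Y) = (3/64)/(3/8) = 1/8;  -(3/64)·log₂(1/8) = 0.1406
  (X=1,Y=0): P(X|Y) = (1/8)/(1/2) = 1/4;  -(1/8)·log₂(1/4) = 0.2500
  (X=1,Y=1): P(X|Y) = (1/32)/(1/8) = 1/4;  -(1/32)·log₂(1/4) = 0.0625
  (X=1,Y=2): P(X|Y) = (3/32)/(3/8) = 1/4;  -(3/32)·log₂(1/4) = 0.1875
  (X=2,Y=0): P(X|Y) = (5/16)/(1/2) = 5/8;  -(5/16)·log₂(5/8) = 0.2119
  (X=2,Y=1): P(X|Y) = (5/64)/(1/8) = 5/8;  -(5/64)·log₂(5/8) = 0.0530
  (X=2,Y=2): P(X|Y) = (15/64)/(3/8) = 5/8;  -(15/64)·log₂(5/8) = 0.1589
H(X|Y) = 0.1875 + 0.0469 + 0.1406 + 0.2500 + 0.0625 + 0.1875 + 0.2119 + 0.0530 + 0.1589
  = 1.2988 bits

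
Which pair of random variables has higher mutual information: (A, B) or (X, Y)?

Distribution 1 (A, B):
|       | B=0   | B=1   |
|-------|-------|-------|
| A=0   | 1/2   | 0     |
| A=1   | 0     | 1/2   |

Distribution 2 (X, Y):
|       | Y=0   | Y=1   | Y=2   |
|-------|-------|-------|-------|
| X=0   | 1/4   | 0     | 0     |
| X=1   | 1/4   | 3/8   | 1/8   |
Distribution 1 (A, B):
Marginal P(A) (row sums):
  P(A=0) = 1/2 + 0 = 1/2
  P(A=1) = 0 + 1/2 = 1/2
Marginal P(B) (column sums):
  P(B=0) = 1/2 + 0 = 1/2
  P(B=1) = 0 + 1/2 = 1/2

H(A) = -[(1/2)·log₂(1/2) + (1/2)·log₂(1/2)]
  = 0.5000 + 0.5000
  = 1.0000 bits
H(B) = -[(1/2)·log₂(1/2) + (1/2)·log₂(1/2)]
  = 0.5000 + 0.5000
  = 1.0000 bits
H(A,B) = -[(1/2)·log₂(1/2) + (1/2)·log₂(1/2)]
  = 0.5000 + 0.5000
  = 1.0000 bits

I(A;B) = H(A) + H(B) - H(A,B)
  = 1.0000 + 1.0000 - 1.0000
  = 1.0000 bits

Distribution 2 (X, Y):
Marginal P(X) (row sums):
  P(X=0) = 1/4 + 0 + 0 = 1/4
  P(X=1) = 1/4 + 3/8 + 1/8 = 3/4
Marginal P(Y) (column sums):
  P(Y=0) = 1/4 + 1/4 = 1/2
  P(Y=1) = 0 + 3/8 = 3/8
  P(Y=2) = 0 + 1/8 = 1/8

H(X) = -[(1/4)·log₂(1/4) + (3/4)·log₂(3/4)]
  = 0.5000 + 0.3113
  = 0.8113 bits
H(Y) = -[(1/2)·log₂(1/2) + (3/8)·log₂(3/8) + (1/8)·log₂(1/8)]
  = 0.5000 + 0.5306 + 0.3750
  = 1.4056 bits
H(X,Y) = -[(1/4)·log₂(1/4) + (1/4)·log₂(1/4) + (3/8)·log₂(3/8) + (1/8)·log₂(1/8)]
  = 0.5000 + 0.5000 + 0.5306 + 0.3750
  = 1.9056 bits

I(X;Y) = H(X) + H(Y) - H(X,Y)
  = 0.8113 + 1.4056 - 1.9056
  = 0.3113 bits

I(A;B) = 1.0000 bits > I(X;Y) = 0.3113 bits, so (A, B) has the higher mutual information (stronger dependence).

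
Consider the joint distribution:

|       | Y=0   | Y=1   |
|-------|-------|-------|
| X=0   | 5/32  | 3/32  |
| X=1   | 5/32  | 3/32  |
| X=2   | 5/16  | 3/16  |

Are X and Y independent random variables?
Marginal P(X) (row sums):
  P(X=0) = 5/32 + 3/32 = 1/4
  P(X=1) = 5/32 + 3/32 = 1/4
  P(X=2) = 5/16 + 3/16 = 1/2
Marginal P(Y) (column sums):
  P(Y=0) = 5/32 + 5/32 + 5/16 = 5/8
  P(Y=1) = 3/32 + 3/32 + 3/16 = 3/8

X and Y are independent iff P(X=i,Y=j) = P(X=i)·P(Y=j) for every cell.
  P(X=0)·P(Y=0) = 1/4 × 5/8 = 5/32 = P(X=0,Y=0) ✓
  P(X=0)·P(Y=1) = 1/4 × 3/8 = 3/32 = P(X=0,Y=1) ✓
  P(X=1)·P(Y=0) = 1/4 × 5/8 = 5/32 = P(X=1,Y=0) ✓
  P(X=1)·P(Y=1) = 1/4 × 3/8 = 3/32 = P(X=1,Y=1) ✓
  P(X=2)·P(Y=0) = 1/2 × 5/8 = 5/16 = P(X=2,Y=0) ✓
  P(X=2)·P(Y=1) = 1/2 × 3/8 = 3/16 = P(X=2,Y=1) ✓

Yes, X and Y are independent: every cell factors, so I(X;Y) = 0 bits.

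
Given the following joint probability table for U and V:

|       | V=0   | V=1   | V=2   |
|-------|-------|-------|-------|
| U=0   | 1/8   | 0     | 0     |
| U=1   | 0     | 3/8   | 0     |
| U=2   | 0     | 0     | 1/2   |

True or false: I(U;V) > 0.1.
Marginal P(U) (row sums):
  P(U=0) = 1/8 + 0 + 0 = 1/8
  P(U=1) = 0 + 3/8 + 0 = 3/8
  P(U=2) = 0 + 0 + 1/2 = 1/2
Marginal P(V) (column sums):
  P(V=0) = 1/8 + 0 + 0 = 1/8
  P(V=1) = 0 + 3/8 + 0 = 3/8
  P(V=2) = 0 + 0 + 1/2 = 1/2

H(U) = -[(1/8)·log₂(1/8) + (3/8)·log₂(3/8) + (1/2)·log₂(1/2)]
  = 0.3750 + 0.5306 + 0.5000
  = 1.4056 bits
H(V) = -[(1/8)·log₂(1/8) + (3/8)·log₂(3/8) + (1/2)·log₂(1/2)]
  = 0.3750 + 0.5306 + 0.5000
  = 1.4056 bits
H(U,V) = -[(1/8)·log₂(1/8) + (3/8)·log₂(3/8) + (1/2)·log₂(1/2)]
  = 0.3750 + 0.5306 + 0.5000
  = 1.4056 bits

I(U;V) = H(U) + H(V) - H(U,V)
  = 1.4056 + 1.4056 - 1.4056
  = 1.4056 bits

True. I(U;V) = 1.4056 bits, which is > 0.1 bits.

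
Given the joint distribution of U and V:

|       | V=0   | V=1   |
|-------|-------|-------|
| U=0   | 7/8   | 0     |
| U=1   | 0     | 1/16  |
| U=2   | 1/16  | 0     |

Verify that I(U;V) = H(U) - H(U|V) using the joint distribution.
Left side, from I(U;V) = H(U) + H(V) - H(U,V):
Marginal P(U) (row sums):
  P(U=0) = 7/8 + 0 = 7/8
  P(U=1) = 0 + 1/16 = 1/16
  P(U=2) = 1/16 + 0 = 1/16
Marginal P(V) (column sums):
  P(V=0) = 7/8 + 0 + 1/16 = 15/16
  P(V=1) = 0 + 1/16 + 0 = 1/16

H(U) = -[(7/8)·log₂(7/8) + (1/16)·log₂(1/16) + (1/16)·log₂(1/16)]
  = 0.1686 + 0.2500 + 0.2500
  = 0.6686 bits
H(V) = -[(15/16)·log₂(15/16) + (1/16)·log₂(1/16)]
  = 0.0873 + 0.2500
  = 0.3373 bits
H(U,V) = -[(7/8)·log₂(7/8) + (1/16)·log₂(1/16) + (1/16)·log₂(1/16)]
  = 0.1686 + 0.2500 + 0.2500
  = 0.6686 bits

I(U;V) = H(U) + H(V) - H(U,V)
  = 0.6686 + 0.3373 - 0.6686
  = 0.3373 bits

Right side, with H(U|V) computed directly from the conditional probabilities:
H(U|V) = -Σ P(U,V)·log₂ P(U|V), where P(U|V) = P(U,V) / P(V)
  (cells with P(U,V) = 0 contribute 0)
  (U=0,V=0): P(U|V) = (7/8)/(15/16) = 14/15;  -(7/8)·log₂(14/15) = 0.0871
  (U=1,V=1): P(U|V) = (1/16)/(1/16) = 1;  -(1/16)·log₂(1) = 0.0000
  (U=2,V=0): P(U|V) = (1/16)/(15/16) = 1/15;  -(1/16)·log₂(1/15) = 0.2442
H(U|V) = 0.0871 + 0.0000 + 0.2442
  = 0.3313 bits
H(U) - H(U|V) = 0.6686 - 0.3313 = 0.3373 bits

Both sides equal 0.3373 bits, so I(U;V) = H(U) - H(U|V) ✓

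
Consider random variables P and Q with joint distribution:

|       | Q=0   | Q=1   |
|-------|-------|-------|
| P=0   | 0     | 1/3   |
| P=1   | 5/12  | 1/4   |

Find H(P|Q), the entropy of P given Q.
Marginal P(Q) (column sums):
  P(Q=0) = 0 + 5/12 = 5/12
  P(Q=1) = 1/3 + 1/4 = 7/12

H(P|Q) = -Σ P(P,Q)·log₂ P(P|Q), where P(P|Q) = P(P,Q) / P(Q)
  (cells with P(P,Q) = 0 contribute 0)
  (P=0,Q=1): P(P|Q) = (1/3)/(7/12) = 4/7;  -(1/3)·log₂(4/7) = 0.2691
  (P=1,Q=0): P(P|Q) = (5/12)/(5/12) = 1;  -(5/12)·log₂(1) = 0.0000
  (P=1,Q=1): P(P|Q) = (1/4)/(7/12) = 3/7;  -(1/4)·log₂(3/7) = 0.3056
H(P|Q) = 0.2691 + 0.0000 + 0.3056
  = 0.5747 bits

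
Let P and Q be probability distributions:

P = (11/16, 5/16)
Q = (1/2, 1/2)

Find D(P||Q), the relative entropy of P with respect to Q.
D(P||Q) = Σ P(i) log₂(P(i)/Q(i))
  i=0: (11/16) × log₂((11/16)/(1/2)) = (11/16) × log₂(11/8) = 0.3159
  i=1: (5/16) × log₂((5/16)/(1/2)) = (5/16) × log₂(5/8) = -0.2119
D(P||Q) = 0.3159 - 0.2119
  = 0.1040 bits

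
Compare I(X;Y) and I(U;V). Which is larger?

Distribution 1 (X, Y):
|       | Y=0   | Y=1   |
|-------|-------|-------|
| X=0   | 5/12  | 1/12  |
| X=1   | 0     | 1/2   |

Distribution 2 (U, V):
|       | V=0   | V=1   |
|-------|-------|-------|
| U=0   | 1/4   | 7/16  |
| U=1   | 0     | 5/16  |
Distribution 1 (X, Y):
Marginal P(X) (row sums):
  P(X=0) = 5/12 + 1/12 = 1/2
  P(X=1) = 0 + 1/2 = 1/2
Marginal P(Y) (column sums):
  P(Y=0) = 5/12 + 0 = 5/12
  P(Y=1) = 1/12 + 1/2 = 7/12

H(X) = -[(1/2)·log₂(1/2) + (1/2)·log₂(1/2)]
  = 0.5000 + 0.5000
  = 1.0000 bits
H(Y) = -[(5/12)·log₂(5/12) + (7/12)·log₂(7/12)]
  = 0.5263 + 0.4536
  = 0.9799 bits
H(X,Y) = -[(5/12)·log₂(5/12) + (1/12)·log₂(1/12) + (1/2)·log₂(1/2)]
  = 0.5263 + 0.2987 + 0.5000
  = 1.3250 bits

I(X;Y) = H(X) + H(Y) - H(X,Y)
  = 1.0000 + 0.9799 - 1.3250
  = 0.6549 bits

Distribution 2 (U, V):
Marginal P(U) (row sums):
  P(U=0) = 1/4 + 7/16 = 11/16
  P(U=1) = 0 + 5/16 = 5/16
Marginal P(V) (column sums):
  P(V=0) = 1/4 + 0 = 1/4
  P(V=1) = 7/16 + 5/16 = 3/4

H(U) = -[(11/16)·log₂(11/16) + (5/16)·log₂(5/16)]
  = 0.3716 + 0.5244
  = 0.8960 bits
H(V) = -[(1/4)·log₂(1/4) + (3/4)·log₂(3/4)]
  = 0.5000 + 0.3113
  = 0.8113 bits
H(U,V) = -[(1/4)·log₂(1/4) + (7/16)·log₂(7/16) + (5/16)·log₂(5/16)]
  = 0.5000 + 0.5218 + 0.5244
  = 1.5462 bits

I(U;V) = H(U) + H(V) - H(U,V)
  = 0.8960 + 0.8113 - 1.5462
  = 0.1611 bits

I(X;Y) = 0.6549 bits > I(U;V) = 0.1611 bits, so (X, Y) has the higher mutual information (stronger dependence).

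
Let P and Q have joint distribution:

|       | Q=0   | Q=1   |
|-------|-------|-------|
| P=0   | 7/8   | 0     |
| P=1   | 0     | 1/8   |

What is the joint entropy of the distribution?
H(P,Q) = -Σ P(P,Q) log₂ P(P,Q), summed over the non-zero cells:
H(P,Q) = -[(7/8)·log₂(7/8) + (1/8)·log₂(1/8)]
  = 0.1686 + 0.3750
  = 0.5436 bits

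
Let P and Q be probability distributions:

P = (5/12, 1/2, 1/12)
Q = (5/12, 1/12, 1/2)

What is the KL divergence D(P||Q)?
D(P||Q) = Σ P(i) log₂(P(i)/Q(i))
  i=0: (5/12) × log₂((5/12)/(5/12)) = (5/12) × log₂(1) = 0.0000
  i=1: (1/2) × log₂((1/2)/(1/12)) = (1/2) × log₂(6) = 1.2925
  i=2: (1/12) × log₂((1/12)/(1/2)) = (1/12) × log₂(1/6) = -0.2154
D(P||Q) = 0.0000 + 1.2925 - 0.2154
  = 1.0771 bits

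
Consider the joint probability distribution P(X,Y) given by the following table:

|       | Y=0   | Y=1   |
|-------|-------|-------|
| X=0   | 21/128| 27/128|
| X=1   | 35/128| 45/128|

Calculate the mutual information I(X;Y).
Marginal P(X) (row sums):
  P(X=0) = 21/128 + 27/128 = 3/8
  P(X=1) = 35/128 + 45/128 = 5/8
Marginal P(Y) (column sums):
  P(Y=0) = 21/128 + 35/128 = 7/16
  P(Y=1) = 27/128 + 45/128 = 9/16

H(X) = -[(3/8)·log₂(3/8) + (5/8)·log₂(5/8)]
  = 0.5306 + 0.4238
  = 0.9544 bits
H(Y) = -[(7/16)·log₂(7/16) + (9/16)·log₂(9/16)]
  = 0.5218 + 0.4669
  = 0.9887 bits
H(X,Y) = -[(21/128)·log₂(21/128) + (27/128)·log₂(27/128) + (35/128)·log₂(35/128) + (45/128)·log₂(45/128)]
  = 0.4278 + 0.4736 + 0.5115 + 0.5302
  = 1.9431 bits

I(X;Y) = H(X) + H(Y) - H(X,Y)
  = 0.9544 + 0.9887 - 1.9431
  = 0.0000 bits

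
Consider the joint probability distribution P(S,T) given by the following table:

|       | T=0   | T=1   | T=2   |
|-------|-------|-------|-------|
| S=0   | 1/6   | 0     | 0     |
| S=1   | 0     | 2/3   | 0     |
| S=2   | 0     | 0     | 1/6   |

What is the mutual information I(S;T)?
Marginal P(S) (row sums):
  P(S=0) = 1/6 + 0 + 0 = 1/6
  P(S=1) = 0 + 2/3 + 0 = 2/3
  P(S=2) = 0 + 0 + 1/6 = 1/6
Marginal P(T) (column sums):
  P(T=0) = 1/6 + 0 + 0 = 1/6
  P(T=1) = 0 + 2/3 + 0 = 2/3
  P(T=2) = 0 + 0 + 1/6 = 1/6

H(S) = -[(1/6)·log₂(1/6) + (2/3)·log₂(2/3) + (1/6)·log₂(1/6)]
  = 0.4308 + 0.3900 + 0.4308
  = 1.2516 bits
H(T) = -[(1/6)·log₂(1/6) + (2/3)·log₂(2/3) + (1/6)·log₂(1/6)]
  = 0.4308 + 0.3900 + 0.4308
  = 1.2516 bits
H(S,T) = -[(1/6)·log₂(1/6) + (2/3)·log₂(2/3) + (1/6)·log₂(1/6)]
  = 0.4308 + 0.3900 + 0.4308
  = 1.2516 bits

I(S;T) = H(S) + H(T) - H(S,T)
  = 1.2516 + 1.2516 - 1.2516
  = 1.2516 bits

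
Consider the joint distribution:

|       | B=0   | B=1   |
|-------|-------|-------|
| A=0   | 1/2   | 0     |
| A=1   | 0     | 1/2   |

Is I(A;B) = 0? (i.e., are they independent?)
Marginal P(A) (row sums):
  P(A=0) = 1/2 + 0 = 1/2
  P(A=1) = 0 + 1/2 = 1/2
Marginal P(B) (column sums):
  P(B=0) = 1/2 + 0 = 1/2
  P(B=1) = 0 + 1/2 = 1/2

A and B are independent iff P(A=i,B=j) = P(A=i)·P(B=j) for every cell.
  P(A=0)·P(B=0) = 1/2 × 1/2 = 1/4, but P(A=0,B=0) = 1/2 ✗

No, A and B are not independent. Quantitatively, I(A;B) > 0:

H(A) = -[(1/2)·log₂(1/2) + (1/2)·log₂(1/2)]
  = 0.5000 + 0.5000
  = 1.0000 bits
H(B) = -[(1/2)·log₂(1/2) + (1/2)·log₂(1/2)]
  = 0.5000 + 0.5000
  = 1.0000 bits
H(A,B) = -[(1/2)·log₂(1/2) + (1/2)·log₂(1/2)]
  = 0.5000 + 0.5000
  = 1.0000 bits
I(A;B) = H(A) + H(B) - H(A,B) = 1.0000 + 1.0000 - 1.0000 = 1.0000 bits > 0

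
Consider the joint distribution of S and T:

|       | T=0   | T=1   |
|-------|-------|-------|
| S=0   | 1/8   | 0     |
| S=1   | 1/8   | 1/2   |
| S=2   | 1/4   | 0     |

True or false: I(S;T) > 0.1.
Marginal P(S) (row sums):
  P(S=0) = 1/8 + 0 = 1/8
  P(S=1) = 1/8 + 1/2 = 5/8
  P(S=2) = 1/4 + 0 = 1/4
Marginal P(T) (column sums):
  P(T=0) = 1/8 + 1/8 + 1/4 = 1/2
  P(T=1) = 0 + 1/2 + 0 = 1/2

H(S) = -[(1/8)·log₂(1/8) + (5/8)·log₂(5/8) + (1/4)·log₂(1/4)]
  = 0.3750 + 0.4238 + 0.5000
  = 1.2988 bits
H(T) = -[(1/2)·log₂(1/2) + (1/2)·log₂(1/2)]
  = 0.5000 + 0.5000
  = 1.0000 bits
H(S,T) = -[(1/8)·log₂(1/8) + (1/8)·log₂(1/8) + (1/2)·log₂(1/2) + (1/4)·log₂(1/4)]
  = 0.3750 + 0.3750 + 0.5000 + 0.5000
  = 1.7500 bits

I(S;T) = H(S) + H(T) - H(S,T)
  = 1.2988 + 1.0000 - 1.7500
  = 0.5488 bits

True. I(S;T) = 0.5488 bits, which is > 0.1 bits.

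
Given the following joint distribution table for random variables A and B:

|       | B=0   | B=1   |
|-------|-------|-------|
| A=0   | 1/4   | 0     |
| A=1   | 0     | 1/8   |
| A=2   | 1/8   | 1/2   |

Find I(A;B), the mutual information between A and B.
Marginal P(A) (row sums):
  P(A=0) = 1/4 + 0 = 1/4
  P(A=1) = 0 + 1/8 = 1/8
  P(A=2) = 1/8 + 1/2 = 5/8
Marginal P(B) (column sums):
  P(B=0) = 1/4 + 0 + 1/8 = 3/8
  P(B=1) = 0 + 1/8 + 1/2 = 5/8

H(A) = -[(1/4)·log₂(1/4) + (1/8)·log₂(1/8) + (5/8)·log₂(5/8)]
  = 0.5000 + 0.3750 + 0.4238
  = 1.2988 bits
H(B) = -[(3/8)·log₂(3/8) + (5/8)·log₂(5/8)]
  = 0.5306 + 0.4238
  = 0.9544 bits
H(A,B) = -[(1/4)·log₂(1/4) + (1/8)·log₂(1/8) + (1/8)·log₂(1/8) + (1/2)·log₂(1/2)]
  = 0.5000 + 0.3750 + 0.3750 + 0.5000
  = 1.7500 bits

I(A;B) = H(A) + H(B) - H(A,B)
  = 1.2988 + 0.9544 - 1.7500
  = 0.5032 bits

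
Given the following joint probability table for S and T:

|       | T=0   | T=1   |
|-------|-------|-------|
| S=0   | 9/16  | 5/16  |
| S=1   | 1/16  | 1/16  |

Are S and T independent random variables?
Marginal P(S) (row sums):
  P(S=0) = 9/16 + 5/16 = 7/8
  P(S=1) = 1/16 + 1/16 = 1/8
Marginal P(T) (column sums):
  P(T=0) = 9/16 + 1/16 = 5/8
  P(T=1) = 5/16 + 1/16 = 3/8

S and T are independent iff P(S=i,T=j) = P(S=i)·P(T=j) for every cell.
  P(S=0)·P(T=0) = 7/8 × 5/8 = 35/64, but P(S=0,T=0) = 9/16 ✗

No, S and T are not independent. Quantitatively, I(S;T) > 0:

H(S) = -[(7/8)·log₂(7/8) + (1/8)·log₂(1/8)]
  = 0.1686 + 0.3750
  = 0.5436 bits
H(T) = -[(5/8)·log₂(5/8) + (3/8)·log₂(3/8)]
  = 0.4238 + 0.5306
  = 0.9544 bits
H(S,T) = -[(9/16)·log₂(9/16) + (5/16)·log₂(5/16) + (1/16)·log₂(1/16) + (1/16)·log₂(1/16)]
  = 0.4669 + 0.5244 + 0.2500 + 0.2500
  = 1.4913 bits
I(S;T) = H(S) + H(T) - H(S,T) = 0.5436 + 0.9544 - 1.4913 = 0.0067 bits > 0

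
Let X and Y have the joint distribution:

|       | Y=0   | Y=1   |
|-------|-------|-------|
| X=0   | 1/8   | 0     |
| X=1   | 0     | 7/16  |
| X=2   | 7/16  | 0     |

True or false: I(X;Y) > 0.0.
Marginal P(X) (row sums):
  P(X=0) = 1/8 + 0 = 1/8
  P(X=1) = 0 + 7/16 = 7/16
  P(X=2) = 7/16 + 0 = 7/16
Marginal P(Y) (column sums):
  P(Y=0) = 1/8 + 0 + 7/16 = 9/16
  P(Y=1) = 0 + 7/16 + 0 = 7/16

H(X) = -[(1/8)·log₂(1/8) + (7/16)·log₂(7/16) + (7/16)·log₂(7/16)]
  = 0.3750 + 0.5218 + 0.5218
  = 1.4186 bits
H(Y) = -[(9/16)·log₂(9/16) + (7/16)·log₂(7/16)]
  = 0.4669 + 0.5218
  = 0.9887 bits
H(X,Y) = -[(1/8)·log₂(1/8) + (7/16)·log₂(7/16) + (7/16)·log₂(7/16)]
  = 0.3750 + 0.5218 + 0.5218
  = 1.4186 bits

I(X;Y) = H(X) + H(Y) - H(X,Y)
  = 1.4186 + 0.9887 - 1.4186
  = 0.9887 bits

True. I(X;Y) = 0.9887 bits, which is > 0.0 bits.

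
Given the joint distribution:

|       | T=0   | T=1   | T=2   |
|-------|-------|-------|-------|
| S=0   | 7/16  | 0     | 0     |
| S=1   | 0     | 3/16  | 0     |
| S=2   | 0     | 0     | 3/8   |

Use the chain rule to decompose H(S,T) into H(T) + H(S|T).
By the chain rule: H(S,T) = H(T) + H(S|T)

Marginal P(T) (column sums):
  P(T=0) = 7/16 + 0 + 0 = 7/16
  P(T=1) = 0 + 3/16 + 0 = 3/16
  P(T=2) = 0 + 0 + 3/8 = 3/8
H(T) = -[(7/16)·log₂(7/16) + (3/16)·log₂(3/16) + (3/8)·log₂(3/8)]
  = 0.5218 + 0.4528 + 0.5306
  = 1.5052 bits
H(S|T) = -Σ P(S,T)·log₂ P(S|T), where P(S|T) = P(S,T) / P(T)
  (cells with P(S,T) = 0 contribute 0)
  (S=0,T=0): P(S|T) = (7/16)/(7/16) = 1;  -(7/16)·log₂(1) = 0.0000
  (S=1,T=1): P(S|T) = (3/16)/(3/16) = 1;  -(3/16)·log₂(1) = 0.0000
  (S=2,T=2): P(S|T) = (3/8)/(3/8) = 1;  -(3/8)·log₂(1) = 0.0000
H(S|T) = 0.0000 + 0.0000 + 0.0000
  = 0.0000 bits

H(S,T) = H(T) + H(S|T) = 1.5052 + 0.0000 = 1.5052 bits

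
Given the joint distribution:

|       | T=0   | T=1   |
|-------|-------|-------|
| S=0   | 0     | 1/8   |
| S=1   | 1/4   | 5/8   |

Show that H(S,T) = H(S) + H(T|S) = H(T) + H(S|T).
Marginal P(S) (row sums):
  P(S=0) = 0 + 1/8 = 1/8
  P(S=1) = 1/4 + 5/8 = 7/8
Marginal P(T) (column sums):
  P(T=0) = 0 + 1/4 = 1/4
  P(T=1) = 1/8 + 5/8 = 3/4

Decomposition 1: H(S) + H(T|S)
H(S) = -[(1/8)·log₂(1/8) + (7/8)·log₂(7/8)]
  = 0.3750 + 0.1686
  = 0.5436 bits
H(T|S) = -Σ P(S,T)·log₂ P(T|S), where P(T|S) = P(S,T) / P(S)
  (cells with P(S,T) = 0 contribute 0)
  (S=0,T=1): P(T|S) = (1/8)/(1/8) = 1;  -(1/8)·log₂(1) = 0.0000
  (S=1,T=0): P(T|S) = (1/4)/(7/8) = 2/7;  -(1/4)·log₂(2/7) = 0.4518
  (S=1,T=1): P(T|S) = (5/8)/(7/8) = 5/7;  -(5/8)·log₂(5/7) = 0.3034
H(T|S) = 0.0000 + 0.4518 + 0.3034
  = 0.7552 bits
H(S) + H(T|S) = 0.5436 + 0.7552 = 1.2988 bits

Decomposition 2: H(T) + H(S|T)
H(T) = -[(1/4)·log₂(1/4) + (3/4)·log₂(3/4)]
  = 0.5000 + 0.3113
  = 0.8113 bits
H(S|T) = -Σ P(S,T)·log₂ P(S|T), where P(S|T) = P(S,T) / P(T)
  (cells with P(S,T) = 0 contribute 0)
  (S=0,T=1): P(S|T) = (1/8)/(3/4) = 1/6;  -(1/8)·log₂(1/6) = 0.3231
  (S=1,T=0): P(S|T) = (1/4)/(1/4) = 1;  -(1/4)·log₂(1) = 0.0000
  (S=1,T=1): P(S|T) = (5/8)/(3/4) = 5/6;  -(5/8)·log₂(5/6) = 0.1644
H(S|T) = 0.3231 + 0.0000 + 0.1644
  = 0.4875 bits
H(T) + H(S|T) = 0.8113 + 0.4875 = 1.2988 bits

Direct computation of the joint entropy:
H(S,T) = -[(1/8)·log₂(1/8) + (1/4)·log₂(1/4) + (5/8)·log₂(5/8)]
  = 0.3750 + 0.5000 + 0.4238
  = 1.2988 bits

All three agree: H(S,T) = 1.2988 bits ✓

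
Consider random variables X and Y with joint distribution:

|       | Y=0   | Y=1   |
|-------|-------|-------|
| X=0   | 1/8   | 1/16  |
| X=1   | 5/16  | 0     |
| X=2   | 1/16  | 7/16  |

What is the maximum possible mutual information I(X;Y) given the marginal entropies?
The upper bound on mutual information is I(X;Y) ≤ min(H(X), H(Y)).

Marginal P(X) (row sums):
  P(X=0) = 1/8 + 1/16 = 3/16
  P(X=1) = 5/16 + 0 = 5/16
  P(X=2) = 1/16 + 7/16 = 1/2
Marginal P(Y) (column sums):
  P(Y=0) = 1/8 + 5/16 + 1/16 = 1/2
  P(Y=1) = 1/16 + 0 + 7/16 = 1/2

H(X) = -[(3/16)·log₂(3/16) + (5/16)·log₂(5/16) + (1/2)·log₂(1/2)]
  = 0.4528 + 0.5244 + 0.5000
  = 1.4772 bits
H(Y) = -[(1/2)·log₂(1/2) + (1/2)·log₂(1/2)]
  = 0.5000 + 0.5000
  = 1.0000 bits

Maximum possible I(X;Y) = min(1.4772, 1.0000) = 1.0000 bits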